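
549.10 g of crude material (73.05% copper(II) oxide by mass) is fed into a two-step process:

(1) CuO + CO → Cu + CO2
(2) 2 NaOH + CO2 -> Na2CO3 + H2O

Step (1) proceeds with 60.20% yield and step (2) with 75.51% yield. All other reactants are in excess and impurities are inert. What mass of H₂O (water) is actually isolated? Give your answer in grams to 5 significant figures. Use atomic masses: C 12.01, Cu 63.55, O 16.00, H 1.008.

Pure CuO = 549.10 × 0.7305 = 401.118 g.
M(CuO) = 63.55 + 16.00 = 79.55 g/mol.
M(H2O) = 2(1.008) + 16.00 = 18.016 g/mol.
n(CuO) = 401.118 / 79.55 = 5.04233 mol.
Step 1 (CuO:CO2 = 1:1): theoretical n(CO2) = 5.04233 mol; at 60.20% yield, n(CO2) = 3.03548 mol.
Step 2 (CO2:H2O = 1:1): theoretical n(H2O) = 3.03548 mol, so theoretical mass = 3.03548 × 18.016 = 54.6873 g.
At 75.51% yield, actual mass of H2O = 54.6873 × 0.7551 = 41.2944 g.

41.294 g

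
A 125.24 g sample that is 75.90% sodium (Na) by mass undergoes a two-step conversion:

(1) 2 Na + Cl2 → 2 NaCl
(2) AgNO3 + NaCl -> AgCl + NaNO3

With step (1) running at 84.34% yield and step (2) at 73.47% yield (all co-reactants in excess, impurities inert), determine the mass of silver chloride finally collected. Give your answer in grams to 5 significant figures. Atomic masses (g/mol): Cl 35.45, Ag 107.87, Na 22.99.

367.19 g

Pure Na = 125.24 × 0.7590 = 95.0572 g.
M(Na) = 22.99 g/mol.
M(AgCl) = 107.87 + 35.45 = 143.32 g/mol.
n(Na) = 95.0572 / 22.99 = 4.13472 mol.
Step 1 (Na:NaCl = 2:2): theoretical n(NaCl) = 4.13472 mol; at 84.34% yield, n(NaCl) = 3.48722 mol.
Step 2 (NaCl:AgCl = 1:1): theoretical n(AgCl) = 3.48722 mol, so theoretical mass = 3.48722 × 143.32 = 499.789 g.
At 73.47% yield, actual mass of AgCl = 499.789 × 0.7347 = 367.195 g.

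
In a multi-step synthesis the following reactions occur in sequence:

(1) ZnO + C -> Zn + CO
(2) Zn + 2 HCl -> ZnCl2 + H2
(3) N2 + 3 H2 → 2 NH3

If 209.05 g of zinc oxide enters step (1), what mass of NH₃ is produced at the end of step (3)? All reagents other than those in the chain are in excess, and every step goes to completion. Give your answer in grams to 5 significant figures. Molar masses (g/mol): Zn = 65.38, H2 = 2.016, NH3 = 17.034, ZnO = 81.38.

29.171 g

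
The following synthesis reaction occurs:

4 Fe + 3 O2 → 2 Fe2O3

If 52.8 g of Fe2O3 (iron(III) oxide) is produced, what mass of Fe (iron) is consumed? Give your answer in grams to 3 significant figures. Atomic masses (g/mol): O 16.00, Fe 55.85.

M(Fe2O3) = 2(55.85) + 3(16.00) = 159.70 g/mol.
M(Fe) = 55.85 g/mol.
n(Fe2O3) = 52.80 g / 159.70 g/mol = 0.3306 mol.
From the equation the Fe2O3:Fe mole ratio is 2:4, so n(Fe) = 0.3306 × 4/2 = 0.6612 mol.
Mass of Fe = 0.6612 mol × 55.85 g/mol = 36.93 g.

36.9 g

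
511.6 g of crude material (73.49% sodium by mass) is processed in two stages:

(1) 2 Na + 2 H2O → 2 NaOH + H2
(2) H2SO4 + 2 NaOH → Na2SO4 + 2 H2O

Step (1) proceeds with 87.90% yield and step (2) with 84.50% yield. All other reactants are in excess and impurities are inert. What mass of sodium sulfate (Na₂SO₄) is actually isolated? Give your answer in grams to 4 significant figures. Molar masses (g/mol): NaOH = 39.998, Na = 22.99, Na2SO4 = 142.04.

Pure Na = 511.6 × 0.7349 = 375.97 g.
n(Na) = 375.97 / 22.99 = 16.354 mol.
Step 1 (Na:NaOH = 2:2): theoretical n(NaOH) = 16.354 mol; at 87.90% yield, n(NaOH) = 14.375 mol.
Step 2 (NaOH:Na2SO4 = 2:1): theoretical n(Na2SO4) = 7.1875 mol, so theoretical mass = 7.1875 × 142.04 = 1020.9 g.
At 84.50% yield, actual mass of Na2SO4 = 1020.9 × 0.8450 = 862.67 g.

862.7 g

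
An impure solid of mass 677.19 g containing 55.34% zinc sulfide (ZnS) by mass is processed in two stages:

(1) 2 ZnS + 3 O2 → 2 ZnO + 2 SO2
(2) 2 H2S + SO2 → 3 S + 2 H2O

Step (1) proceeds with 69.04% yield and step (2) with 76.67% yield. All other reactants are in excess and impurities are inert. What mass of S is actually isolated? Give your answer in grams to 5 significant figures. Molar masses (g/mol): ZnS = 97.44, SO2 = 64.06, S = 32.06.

195.80 g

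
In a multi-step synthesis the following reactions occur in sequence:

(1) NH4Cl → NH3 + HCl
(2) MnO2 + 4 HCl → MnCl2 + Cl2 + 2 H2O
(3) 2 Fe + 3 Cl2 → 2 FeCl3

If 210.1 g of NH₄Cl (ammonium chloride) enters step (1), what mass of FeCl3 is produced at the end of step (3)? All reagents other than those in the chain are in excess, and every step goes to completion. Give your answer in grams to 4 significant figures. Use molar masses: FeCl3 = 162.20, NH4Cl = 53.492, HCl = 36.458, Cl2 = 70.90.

106.2 g

n(NH4Cl) = 210.1 / 53.492 = 3.9277 mol.
Reaction (1): NH4Cl→HCl ratio 1:1 ⇒ n(HCl) = 3.9277 mol.
Reaction (2): HCl→Cl2 ratio 4:1 ⇒ n(Cl2) = 0.98192 mol.
Reaction (3): Cl2→FeCl3 ratio 3:2 ⇒ n(FeCl3) = 0.65462 mol.
Mass of FeCl3 = 0.65462 × 162.20 = 106.18 g.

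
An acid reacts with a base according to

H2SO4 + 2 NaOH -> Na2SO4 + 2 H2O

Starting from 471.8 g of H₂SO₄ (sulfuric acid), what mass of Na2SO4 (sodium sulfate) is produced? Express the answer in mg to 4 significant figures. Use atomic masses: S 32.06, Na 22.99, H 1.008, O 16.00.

M(H2SO4) = 2(1.008) + 32.06 + 4(16.00) = 98.076 g/mol.
M(Na2SO4) = 2(22.99) + 32.06 + 4(16.00) = 142.04 g/mol.
n(H2SO4) = 471.80 g / 98.076 g/mol = 4.8106 mol.
From the equation the H2SO4:Na2SO4 mole ratio is 1:1, so n(Na2SO4) = 4.8106 × 1/1 = 4.8106 mol.
Mass of Na2SO4 = 4.8106 mol × 142.04 g/mol = 683.29 g.
Converting to mg: 683.29 g = 683300 mg.

683300 mg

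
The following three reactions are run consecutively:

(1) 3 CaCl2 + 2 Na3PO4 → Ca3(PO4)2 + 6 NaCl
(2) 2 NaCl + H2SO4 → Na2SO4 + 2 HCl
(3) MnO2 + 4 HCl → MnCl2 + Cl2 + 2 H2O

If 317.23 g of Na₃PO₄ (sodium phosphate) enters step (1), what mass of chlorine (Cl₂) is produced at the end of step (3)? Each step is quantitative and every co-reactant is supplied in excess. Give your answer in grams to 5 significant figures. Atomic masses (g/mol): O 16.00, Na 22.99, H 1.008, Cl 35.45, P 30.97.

M(Na3PO4) = 3(22.99) + 30.97 + 4(16.00) = 163.94 g/mol.
M(Cl2) = 2(35.45) = 70.90 g/mol.
n(Na3PO4) = 317.23 / 163.94 = 1.93504 mol.
Reaction (1): Na3PO4→NaCl ratio 2:6 ⇒ n(NaCl) = 5.80511 mol.
Reaction (2): NaCl→HCl ratio 2:2 ⇒ n(HCl) = 5.80511 mol.
Reaction (3): HCl→Cl2 ratio 4:1 ⇒ n(Cl2) = 1.45128 mol.
Mass of Cl2 = 1.45128 × 70.90 = 102.896 g.

102.90 g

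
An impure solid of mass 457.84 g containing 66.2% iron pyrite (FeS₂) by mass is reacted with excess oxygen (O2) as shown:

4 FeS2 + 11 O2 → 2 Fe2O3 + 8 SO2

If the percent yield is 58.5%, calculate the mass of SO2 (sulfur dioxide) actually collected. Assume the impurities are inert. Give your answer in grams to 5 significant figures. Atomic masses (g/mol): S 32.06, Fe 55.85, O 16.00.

189.35 g

Pure FeS2 available = 457.84 g × 0.662 = 303.090 g.
M(FeS2) = 55.85 + 2(32.06) = 119.97 g/mol.
M(SO2) = 32.06 + 2(16.00) = 64.06 g/mol.
n(FeS2) = 303.090 g / 119.97 g/mol = 2.52638 mol.
From the equation the FeS2:SO2 mole ratio is 4:8, so n(SO2) = 2.52638 × 8/4 = 5.05276 mol.
Mass of SO2 = 5.05276 mol × 64.06 g/mol = 323.680 g.
Actual mass collected = 323.680 g × 0.585 = 189.353 g.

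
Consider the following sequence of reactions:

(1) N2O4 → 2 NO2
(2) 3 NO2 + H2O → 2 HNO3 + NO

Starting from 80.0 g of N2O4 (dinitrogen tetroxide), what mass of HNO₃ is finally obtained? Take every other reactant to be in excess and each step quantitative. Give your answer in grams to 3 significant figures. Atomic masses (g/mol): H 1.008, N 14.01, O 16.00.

73.0 g

M(N2O4) = 2(14.01) + 4(16.00) = 92.02 g/mol.
M(HNO3) = 1.008 + 14.01 + 3(16.00) = 63.018 g/mol.
n(N2O4) = 80.00 / 92.02 = 0.8694 mol.
Step 1 gives a 1:2 ratio of N2O4 to NO2, so n(NO2) = 1.739 mol.
In step 2 the NO2:HNO3 ratio is 3:2, so n(HNO3) = 1.159 mol.
Mass of HNO3 = 1.159 × 63.018 = 73.05 g.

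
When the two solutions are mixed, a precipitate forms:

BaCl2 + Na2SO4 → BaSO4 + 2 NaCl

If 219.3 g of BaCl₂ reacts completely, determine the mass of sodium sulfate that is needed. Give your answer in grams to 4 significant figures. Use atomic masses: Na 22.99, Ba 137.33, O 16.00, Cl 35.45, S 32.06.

149.6 g

M(BaCl2) = 137.33 + 2(35.45) = 208.23 g/mol.
M(Na2SO4) = 2(22.99) + 32.06 + 4(16.00) = 142.04 g/mol.
n(BaCl2) = 219.30 g / 208.23 g/mol = 1.0532 mol.
From the equation the BaCl2:Na2SO4 mole ratio is 1:1, so n(Na2SO4) = 1.0532 × 1/1 = 1.0532 mol.
Mass of Na2SO4 = 1.0532 mol × 142.04 g/mol = 149.59 g.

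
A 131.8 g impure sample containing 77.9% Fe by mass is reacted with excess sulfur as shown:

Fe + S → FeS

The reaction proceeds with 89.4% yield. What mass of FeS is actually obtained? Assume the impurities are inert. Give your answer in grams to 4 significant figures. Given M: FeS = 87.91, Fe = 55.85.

Pure Fe available = 131.8 g × 0.779 = 102.67 g.
n(Fe) = 102.67 g / 55.85 g/mol = 1.8384 mol.
From the equation the Fe:FeS mole ratio is 1:1, so n(FeS) = 1.8384 × 1/1 = 1.8384 mol.
Mass of FeS = 1.8384 mol × 87.91 g/mol = 161.61 g.
Actual mass collected = 161.61 g × 0.894 = 144.48 g.

144.5 g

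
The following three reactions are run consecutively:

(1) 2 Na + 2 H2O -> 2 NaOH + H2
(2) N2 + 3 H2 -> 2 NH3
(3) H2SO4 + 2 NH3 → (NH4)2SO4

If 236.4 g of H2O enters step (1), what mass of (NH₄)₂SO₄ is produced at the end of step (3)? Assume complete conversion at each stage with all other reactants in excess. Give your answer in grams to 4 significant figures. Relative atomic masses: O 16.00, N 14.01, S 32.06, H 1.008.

M(H2O) = 2(1.008) + 16.00 = 18.016 g/mol.
M((NH4)2SO4) = 2(14.01) + 8(1.008) + 32.06 + 4(16.00) = 132.144 g/mol.
n(H2O) = 236.4 / 18.016 = 13.122 mol.
Reaction (1): H2O→H2 ratio 2:1 ⇒ n(H2) = 6.5608 mol.
Reaction (2): H2→NH3 ratio 3:2 ⇒ n(NH3) = 4.3739 mol.
Reaction (3): NH3→(NH4)2SO4 ratio 2:1 ⇒ n((NH4)2SO4) = 2.1869 mol.
Mass of (NH4)2SO4 = 2.1869 × 132.144 = 288.99 g.

289.0 g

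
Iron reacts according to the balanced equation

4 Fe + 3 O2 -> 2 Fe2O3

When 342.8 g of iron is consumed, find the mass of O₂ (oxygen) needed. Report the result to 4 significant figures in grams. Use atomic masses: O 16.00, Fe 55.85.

147.3 g

M(Fe) = 55.85 g/mol.
M(O2) = 2(16.00) = 32.00 g/mol.
n(Fe) = 342.80 g / 55.85 g/mol = 6.1379 mol.
From the equation the Fe:O2 mole ratio is 4:3, so n(O2) = 6.1379 × 3/4 = 4.6034 mol.
Mass of O2 = 4.6034 mol × 32.00 g/mol = 147.31 g.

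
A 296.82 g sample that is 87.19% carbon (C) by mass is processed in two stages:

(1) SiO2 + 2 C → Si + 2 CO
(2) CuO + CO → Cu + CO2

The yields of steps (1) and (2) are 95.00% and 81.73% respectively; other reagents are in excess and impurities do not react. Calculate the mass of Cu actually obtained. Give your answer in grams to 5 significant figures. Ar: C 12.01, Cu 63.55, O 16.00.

1063.3 g

Pure C = 296.82 × 0.8719 = 258.797 g.
M(C) = 12.01 g/mol.
M(Cu) = 63.55 g/mol.
n(C) = 258.797 / 12.01 = 21.5485 mol.
Step 1 (C:CO = 2:2): theoretical n(CO) = 21.5485 mol; at 95.00% yield, n(CO) = 20.4711 mol.
Step 2 (CO:Cu = 1:1): theoretical n(Cu) = 20.4711 mol, so theoretical mass = 20.4711 × 63.55 = 1300.94 g.
At 81.73% yield, actual mass of Cu = 1300.94 × 0.8173 = 1063.26 g.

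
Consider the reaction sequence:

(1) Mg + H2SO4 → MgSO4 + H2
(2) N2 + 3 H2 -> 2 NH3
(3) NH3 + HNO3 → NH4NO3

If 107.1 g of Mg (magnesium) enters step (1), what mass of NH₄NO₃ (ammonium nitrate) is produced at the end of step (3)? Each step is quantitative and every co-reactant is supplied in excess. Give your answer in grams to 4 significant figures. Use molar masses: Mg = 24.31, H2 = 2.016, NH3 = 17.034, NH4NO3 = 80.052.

235.1 g

n(Mg) = 107.1 / 24.31 = 4.4056 mol.
Reaction (1): Mg→H2 ratio 1:1 ⇒ n(H2) = 4.4056 mol.
Reaction (2): H2→NH3 ratio 3:2 ⇒ n(NH3) = 2.9371 mol.
Reaction (3): NH3→NH4NO3 ratio 1:1 ⇒ n(NH4NO3) = 2.9371 mol.
Mass of NH4NO3 = 2.9371 × 80.052 = 235.12 g.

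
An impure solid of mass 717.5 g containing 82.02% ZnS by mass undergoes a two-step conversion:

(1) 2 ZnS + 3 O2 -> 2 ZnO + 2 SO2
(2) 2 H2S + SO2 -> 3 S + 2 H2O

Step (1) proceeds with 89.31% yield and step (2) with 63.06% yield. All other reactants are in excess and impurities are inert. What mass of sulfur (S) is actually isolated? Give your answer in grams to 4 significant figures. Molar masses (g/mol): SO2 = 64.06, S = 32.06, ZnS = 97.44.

327.1 g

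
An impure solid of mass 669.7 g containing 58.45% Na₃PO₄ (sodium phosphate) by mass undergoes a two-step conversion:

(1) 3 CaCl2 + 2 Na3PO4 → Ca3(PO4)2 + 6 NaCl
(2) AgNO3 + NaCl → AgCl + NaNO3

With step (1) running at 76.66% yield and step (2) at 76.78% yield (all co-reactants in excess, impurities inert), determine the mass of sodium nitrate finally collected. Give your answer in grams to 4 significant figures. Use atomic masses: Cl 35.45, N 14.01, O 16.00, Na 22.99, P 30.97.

358.4 g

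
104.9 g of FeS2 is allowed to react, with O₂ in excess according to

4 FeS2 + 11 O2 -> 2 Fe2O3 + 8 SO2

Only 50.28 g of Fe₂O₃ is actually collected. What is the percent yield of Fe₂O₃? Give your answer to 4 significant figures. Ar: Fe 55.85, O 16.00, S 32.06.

72.01 %

M(FeS2) = 55.85 + 2(32.06) = 119.97 g/mol.
M(Fe2O3) = 2(55.85) + 3(16.00) = 159.70 g/mol.
n(FeS2) = 104.90 g / 119.97 g/mol = 0.87439 mol.
From the equation the FeS2:Fe2O3 mole ratio is 4:2, so n(Fe2O3) = 0.87439 × 2/4 = 0.43719 mol.
Mass of Fe2O3 = 0.43719 mol × 159.70 g/mol = 69.820 g.
This is the theoretical yield. Percent yield = 50.28 g / 69.820 g × 100% = 72.014%.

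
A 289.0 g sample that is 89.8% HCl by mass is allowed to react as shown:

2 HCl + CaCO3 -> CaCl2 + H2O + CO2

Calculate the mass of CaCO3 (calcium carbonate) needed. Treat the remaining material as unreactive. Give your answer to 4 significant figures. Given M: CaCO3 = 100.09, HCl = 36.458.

356.2 g

Mass of pure HCl = 289.0 g × 0.898 = 259.52 g.
n(HCl) = 259.52 g / 36.458 g/mol = 7.1184 mol.
From the equation the HCl:CaCO3 mole ratio is 2:1, so n(CaCO3) = 7.1184 × 1/2 = 3.5592 mol.
Mass of CaCO3 = 3.5592 mol × 100.09 g/mol = 356.24 g.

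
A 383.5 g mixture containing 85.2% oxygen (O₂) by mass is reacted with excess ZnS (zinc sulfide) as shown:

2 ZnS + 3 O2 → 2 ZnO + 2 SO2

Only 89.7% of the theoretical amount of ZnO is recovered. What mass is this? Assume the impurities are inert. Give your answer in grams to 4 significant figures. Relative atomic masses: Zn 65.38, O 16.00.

Pure O2 available = 383.5 g × 0.852 = 326.74 g.
M(O2) = 2(16.00) = 32.00 g/mol.
M(ZnO) = 65.38 + 16.00 = 81.38 g/mol.
n(O2) = 326.74 g / 32.00 g/mol = 10.211 mol.
From the equation the O2:ZnO mole ratio is 3:2, so n(ZnO) = 10.211 × 2/3 = 6.8071 mol.
Mass of ZnO = 6.8071 mol × 81.38 g/mol = 553.96 g.
Actual mass collected = 553.96 g × 0.897 = 496.91 g.

496.9 g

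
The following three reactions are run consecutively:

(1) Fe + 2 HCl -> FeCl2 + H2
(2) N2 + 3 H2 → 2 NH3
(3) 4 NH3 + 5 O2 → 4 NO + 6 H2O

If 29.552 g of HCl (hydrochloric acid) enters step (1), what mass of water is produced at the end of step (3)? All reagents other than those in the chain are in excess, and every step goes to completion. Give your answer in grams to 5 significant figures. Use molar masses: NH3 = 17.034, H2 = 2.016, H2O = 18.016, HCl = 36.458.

7.3017 g

n(HCl) = 29.552 / 36.458 = 0.810577 mol.
Reaction (1): HCl→H2 ratio 2:1 ⇒ n(H2) = 0.405288 mol.
Reaction (2): H2→NH3 ratio 3:2 ⇒ n(NH3) = 0.270192 mol.
Reaction (3): NH3→H2O ratio 4:6 ⇒ n(H2O) = 0.405288 mol.
Mass of H2O = 0.405288 × 18.016 = 7.30167 g.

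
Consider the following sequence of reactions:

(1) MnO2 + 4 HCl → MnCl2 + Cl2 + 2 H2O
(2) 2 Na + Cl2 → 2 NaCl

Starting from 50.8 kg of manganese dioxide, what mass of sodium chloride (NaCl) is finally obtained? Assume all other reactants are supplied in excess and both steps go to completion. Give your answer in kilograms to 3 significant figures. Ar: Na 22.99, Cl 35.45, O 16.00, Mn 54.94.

M(MnO2) = 54.94 + 2(16.00) = 86.94 g/mol.
M(NaCl) = 22.99 + 35.45 = 58.44 g/mol.
50.8 kg = 50800 g.
n(MnO2) = 50800 / 86.94 = 584.3 mol.
Step 1 gives a 1:1 ratio of MnO2 to Cl2, so n(Cl2) = 584.3 mol.
In step 2 the Cl2:NaCl ratio is 1:2, so n(NaCl) = 1169 mol.
Mass of NaCl = 1169 × 58.44 = 68290 g = 68.3 kg.

68.3 kg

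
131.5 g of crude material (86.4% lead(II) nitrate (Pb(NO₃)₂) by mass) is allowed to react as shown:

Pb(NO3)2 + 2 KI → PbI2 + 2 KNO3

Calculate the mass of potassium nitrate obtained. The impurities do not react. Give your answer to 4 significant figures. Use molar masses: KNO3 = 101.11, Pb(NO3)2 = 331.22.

Mass of pure Pb(NO3)2 = 131.5 g × 0.864 = 113.62 g.
n(Pb(NO3)2) = 113.62 g / 331.22 g/mol = 0.34302 mol.
From the equation the Pb(NO3)2:KNO3 mole ratio is 1:2, so n(KNO3) = 0.34302 × 2/1 = 0.68605 mol.
Mass of KNO3 = 0.68605 mol × 101.11 g/mol = 69.366 g.

69.37 g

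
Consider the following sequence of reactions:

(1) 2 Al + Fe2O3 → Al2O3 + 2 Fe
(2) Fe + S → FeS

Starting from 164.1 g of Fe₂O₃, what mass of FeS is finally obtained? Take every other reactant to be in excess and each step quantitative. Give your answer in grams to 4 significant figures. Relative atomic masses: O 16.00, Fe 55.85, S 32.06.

180.7 g

M(Fe2O3) = 2(55.85) + 3(16.00) = 159.70 g/mol.
M(FeS) = 55.85 + 32.06 = 87.91 g/mol.
n(Fe2O3) = 164.10 / 159.70 = 1.0276 mol.
Step 1 gives a 1:2 ratio of Fe2O3 to Fe, so n(Fe) = 2.0551 mol.
In step 2 the Fe:FeS ratio is 1:1, so n(FeS) = 2.0551 mol.
Mass of FeS = 2.0551 × 87.91 = 180.66 g.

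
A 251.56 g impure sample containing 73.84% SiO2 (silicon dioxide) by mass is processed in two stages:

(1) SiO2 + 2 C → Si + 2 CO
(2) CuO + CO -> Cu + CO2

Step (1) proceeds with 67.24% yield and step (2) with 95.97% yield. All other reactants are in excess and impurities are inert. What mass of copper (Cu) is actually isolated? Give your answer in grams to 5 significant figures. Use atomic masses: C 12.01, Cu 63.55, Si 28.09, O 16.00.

253.54 g

Pure SiO2 = 251.56 × 0.7384 = 185.752 g.
M(SiO2) = 28.09 + 2(16.00) = 60.09 g/mol.
M(Cu) = 63.55 g/mol.
n(SiO2) = 185.752 / 60.09 = 3.09123 mol.
Step 1 (SiO2:CO = 1:2): theoretical n(CO) = 6.18246 mol; at 67.24% yield, n(CO) = 4.15708 mol.
Step 2 (CO:Cu = 1:1): theoretical n(Cu) = 4.15708 mol, so theoretical mass = 4.15708 × 63.55 = 264.183 g.
At 95.97% yield, actual mass of Cu = 264.183 × 0.9597 = 253.536 g.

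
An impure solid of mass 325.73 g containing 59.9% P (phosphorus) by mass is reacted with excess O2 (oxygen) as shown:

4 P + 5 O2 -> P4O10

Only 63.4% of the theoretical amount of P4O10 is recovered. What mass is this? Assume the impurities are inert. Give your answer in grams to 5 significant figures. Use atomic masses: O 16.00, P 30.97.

283.47 g

Pure P available = 325.73 g × 0.599 = 195.112 g.
M(P) = 30.97 g/mol.
M(P4O10) = 4(30.97) + 10(16.00) = 283.88 g/mol.
n(P) = 195.112 g / 30.97 g/mol = 6.30004 mol.
From the equation the P:P4O10 mole ratio is 4:1, so n(P4O10) = 6.30004 × 1/4 = 1.57501 mol.
Mass of P4O10 = 1.57501 mol × 283.88 g/mol = 447.114 g.
Actual mass collected = 447.114 g × 0.634 = 283.470 g.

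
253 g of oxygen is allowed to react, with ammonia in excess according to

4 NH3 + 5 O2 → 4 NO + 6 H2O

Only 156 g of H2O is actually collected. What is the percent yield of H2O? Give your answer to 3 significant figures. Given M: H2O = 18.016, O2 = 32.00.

91.3 %

n(O2) = 253.0 g / 32.00 g/mol = 7.906 mol.
From the equation the O2:H2O mole ratio is 5:6, so n(H2O) = 7.906 × 6/5 = 9.488 mol.
Mass of H2O = 9.488 mol × 18.016 g/mol = 170.9 g.
This is the theoretical yield. Percent yield = 156 g / 170.9 g × 100% = 91.27%.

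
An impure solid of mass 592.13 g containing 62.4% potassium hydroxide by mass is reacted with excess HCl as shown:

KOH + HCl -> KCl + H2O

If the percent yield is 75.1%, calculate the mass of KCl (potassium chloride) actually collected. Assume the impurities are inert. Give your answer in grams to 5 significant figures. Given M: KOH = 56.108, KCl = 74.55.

Pure KOH available = 592.13 g × 0.624 = 369.489 g.
n(KOH) = 369.489 g / 56.108 g/mol = 6.58532 mol.
From the equation the KOH:KCl mole ratio is 1:1, so n(KCl) = 6.58532 × 1/1 = 6.58532 mol.
Mass of KCl = 6.58532 mol × 74.55 g/mol = 490.936 g.
Actual mass collected = 490.936 g × 0.751 = 368.693 g.

368.69 g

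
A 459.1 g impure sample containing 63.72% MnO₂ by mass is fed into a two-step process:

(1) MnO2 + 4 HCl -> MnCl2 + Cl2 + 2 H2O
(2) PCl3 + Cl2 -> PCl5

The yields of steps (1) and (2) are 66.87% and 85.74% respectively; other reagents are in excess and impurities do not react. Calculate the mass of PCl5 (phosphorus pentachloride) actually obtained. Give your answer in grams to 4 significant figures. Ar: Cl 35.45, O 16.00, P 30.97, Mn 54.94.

401.7 g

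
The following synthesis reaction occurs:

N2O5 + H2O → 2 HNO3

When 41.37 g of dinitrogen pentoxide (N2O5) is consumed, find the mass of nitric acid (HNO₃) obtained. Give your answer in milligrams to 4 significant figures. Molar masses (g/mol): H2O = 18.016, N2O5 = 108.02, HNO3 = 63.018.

48270 mg

n(N2O5) = 41.370 g / 108.02 g/mol = 0.38298 mol.
From the equation the N2O5:HNO3 mole ratio is 1:2, so n(HNO3) = 0.38298 × 2/1 = 0.76597 mol.
Mass of HNO3 = 0.76597 mol × 63.018 g/mol = 48.270 g.
Converting to mg: 48.270 g = 48270 mg.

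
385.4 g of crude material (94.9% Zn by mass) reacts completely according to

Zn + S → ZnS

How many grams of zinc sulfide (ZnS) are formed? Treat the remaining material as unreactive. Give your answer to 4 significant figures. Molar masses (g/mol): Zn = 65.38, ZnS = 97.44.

Mass of pure Zn = 385.4 g × 0.949 = 365.74 g.
n(Zn) = 365.74 g / 65.38 g/mol = 5.5941 mol.
From the equation the Zn:ZnS mole ratio is 1:1, so n(ZnS) = 5.5941 × 1/1 = 5.5941 mol.
Mass of ZnS = 5.5941 mol × 97.44 g/mol = 545.09 g.

545.1 g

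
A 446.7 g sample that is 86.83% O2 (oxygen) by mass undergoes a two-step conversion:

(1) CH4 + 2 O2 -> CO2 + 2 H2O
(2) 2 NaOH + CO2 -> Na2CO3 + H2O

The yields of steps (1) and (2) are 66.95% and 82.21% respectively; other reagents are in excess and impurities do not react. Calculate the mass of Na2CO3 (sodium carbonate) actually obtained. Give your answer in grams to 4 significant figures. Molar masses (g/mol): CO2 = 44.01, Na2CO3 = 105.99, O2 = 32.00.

353.5 g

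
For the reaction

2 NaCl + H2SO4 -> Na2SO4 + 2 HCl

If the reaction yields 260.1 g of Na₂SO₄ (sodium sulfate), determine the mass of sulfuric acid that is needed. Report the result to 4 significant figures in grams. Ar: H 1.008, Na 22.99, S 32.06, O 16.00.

M(Na2SO4) = 2(22.99) + 32.06 + 4(16.00) = 142.04 g/mol.
M(H2SO4) = 2(1.008) + 32.06 + 4(16.00) = 98.076 g/mol.
n(Na2SO4) = 260.10 g / 142.04 g/mol = 1.8312 mol.
From the equation the Na2SO4:H2SO4 mole ratio is 1:1, so n(H2SO4) = 1.8312 × 1/1 = 1.8312 mol.
Mass of H2SO4 = 1.8312 mol × 98.076 g/mol = 179.59 g.

179.6 g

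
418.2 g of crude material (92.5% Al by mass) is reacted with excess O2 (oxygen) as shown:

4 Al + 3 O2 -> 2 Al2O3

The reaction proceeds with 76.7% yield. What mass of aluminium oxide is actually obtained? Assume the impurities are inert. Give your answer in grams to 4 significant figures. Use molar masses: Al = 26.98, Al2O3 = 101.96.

Pure Al available = 418.2 g × 0.925 = 386.83 g.
n(Al) = 386.83 g / 26.98 g/mol = 14.338 mol.
From the equation the Al:Al2O3 mole ratio is 4:2, so n(Al2O3) = 14.338 × 2/4 = 7.1689 mol.
Mass of Al2O3 = 7.1689 mol × 101.96 g/mol = 730.94 g.
Actual mass collected = 730.94 g × 0.767 = 560.63 g.

560.6 g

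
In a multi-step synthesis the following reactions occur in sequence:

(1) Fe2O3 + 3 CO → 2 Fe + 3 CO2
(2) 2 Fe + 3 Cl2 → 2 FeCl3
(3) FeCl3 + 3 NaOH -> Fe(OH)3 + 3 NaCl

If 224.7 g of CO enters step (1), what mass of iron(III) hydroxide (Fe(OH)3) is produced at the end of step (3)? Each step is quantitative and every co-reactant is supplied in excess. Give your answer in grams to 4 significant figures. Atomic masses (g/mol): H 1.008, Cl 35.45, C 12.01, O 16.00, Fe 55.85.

571.6 g

M(CO) = 12.01 + 16.00 = 28.01 g/mol.
M(Fe(OH)3) = 55.85 + 3(16.00) + 3(1.008) = 106.874 g/mol.
n(CO) = 224.7 / 28.01 = 8.0221 mol.
Reaction (1): CO→Fe ratio 3:2 ⇒ n(Fe) = 5.3481 mol.
Reaction (2): Fe→FeCl3 ratio 2:2 ⇒ n(FeCl3) = 5.3481 mol.
Reaction (3): FeCl3→Fe(OH)3 ratio 1:1 ⇒ n(Fe(OH)3) = 5.3481 mol.
Mass of Fe(OH)3 = 5.3481 × 106.874 = 571.57 g.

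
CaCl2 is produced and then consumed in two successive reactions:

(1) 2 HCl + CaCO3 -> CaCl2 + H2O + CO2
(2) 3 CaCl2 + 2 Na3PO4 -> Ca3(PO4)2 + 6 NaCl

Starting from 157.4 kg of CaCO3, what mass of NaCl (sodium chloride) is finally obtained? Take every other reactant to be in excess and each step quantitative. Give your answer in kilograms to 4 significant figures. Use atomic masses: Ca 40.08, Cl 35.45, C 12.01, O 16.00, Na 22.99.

M(CaCO3) = 40.08 + 12.01 + 3(16.00) = 100.09 g/mol.
M(NaCl) = 22.99 + 35.45 = 58.44 g/mol.
157.4 kg = 157400 g.
n(CaCO3) = 157400 / 100.09 = 1572.6 mol.
Step 1 gives a 1:1 ratio of CaCO3 to CaCl2, so n(CaCl2) = 1572.6 mol.
In step 2 the CaCl2:NaCl ratio is 3:6, so n(NaCl) = 3145.2 mol.
Mass of NaCl = 3145.2 × 58.44 = 183800 g = 183.8 kg.

183.8 kg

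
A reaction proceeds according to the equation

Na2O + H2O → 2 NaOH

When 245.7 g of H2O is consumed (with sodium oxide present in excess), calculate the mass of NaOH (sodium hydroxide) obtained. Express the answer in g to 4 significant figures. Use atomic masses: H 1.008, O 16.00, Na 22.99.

1091 g

M(H2O) = 2(1.008) + 16.00 = 18.016 g/mol.
M(NaOH) = 22.99 + 16.00 + 1.008 = 39.998 g/mol.
n(H2O) = 245.70 g / 18.016 g/mol = 13.638 mol.
From the equation the H2O:NaOH mole ratio is 1:2, so n(NaOH) = 13.638 × 2/1 = 27.276 mol.
Mass of NaOH = 27.276 mol × 39.998 g/mol = 1091.0 g.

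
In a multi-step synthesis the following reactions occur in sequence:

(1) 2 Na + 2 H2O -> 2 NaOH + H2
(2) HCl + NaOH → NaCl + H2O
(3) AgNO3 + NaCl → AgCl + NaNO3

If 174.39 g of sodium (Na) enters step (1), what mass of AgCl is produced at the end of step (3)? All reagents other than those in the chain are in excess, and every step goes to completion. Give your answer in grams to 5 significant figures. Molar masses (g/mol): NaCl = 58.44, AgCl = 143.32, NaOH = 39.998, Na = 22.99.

1087.1 g

n(Na) = 174.39 / 22.99 = 7.58547 mol.
Reaction (1): Na→NaOH ratio 2:2 ⇒ n(NaOH) = 7.58547 mol.
Reaction (2): NaOH→NaCl ratio 1:1 ⇒ n(NaCl) = 7.58547 mol.
Reaction (3): NaCl→AgCl ratio 1:1 ⇒ n(AgCl) = 7.58547 mol.
Mass of AgCl = 7.58547 × 143.32 = 1087.15 g.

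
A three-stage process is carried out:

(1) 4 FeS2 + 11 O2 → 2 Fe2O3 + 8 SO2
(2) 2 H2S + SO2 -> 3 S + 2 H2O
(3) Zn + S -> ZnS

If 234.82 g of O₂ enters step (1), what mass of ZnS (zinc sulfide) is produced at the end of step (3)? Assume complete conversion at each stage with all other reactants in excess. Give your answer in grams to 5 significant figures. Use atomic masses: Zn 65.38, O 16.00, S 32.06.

1560.1 g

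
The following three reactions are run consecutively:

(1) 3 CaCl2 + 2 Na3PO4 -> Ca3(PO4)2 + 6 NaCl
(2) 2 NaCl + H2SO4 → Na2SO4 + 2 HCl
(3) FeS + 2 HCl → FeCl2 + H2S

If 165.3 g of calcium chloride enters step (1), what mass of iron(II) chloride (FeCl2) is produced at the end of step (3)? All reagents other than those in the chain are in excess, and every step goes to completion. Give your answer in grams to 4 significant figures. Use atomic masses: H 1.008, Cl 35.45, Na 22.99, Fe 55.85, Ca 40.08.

188.8 g

M(CaCl2) = 40.08 + 2(35.45) = 110.98 g/mol.
M(FeCl2) = 55.85 + 2(35.45) = 126.75 g/mol.
n(CaCl2) = 165.3 / 110.98 = 1.4895 mol.
Reaction (1): CaCl2→NaCl ratio 3:6 ⇒ n(NaCl) = 2.9789 mol.
Reaction (2): NaCl→HCl ratio 2:2 ⇒ n(HCl) = 2.9789 mol.
Reaction (3): HCl→FeCl2 ratio 2:1 ⇒ n(FeCl2) = 1.4895 mol.
Mass of FeCl2 = 1.4895 × 126.75 = 188.79 g.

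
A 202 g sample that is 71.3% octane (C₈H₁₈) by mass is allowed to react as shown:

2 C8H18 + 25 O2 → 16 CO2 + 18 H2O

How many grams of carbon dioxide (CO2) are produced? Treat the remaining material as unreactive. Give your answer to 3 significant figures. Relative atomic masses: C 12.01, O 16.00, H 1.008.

Mass of pure C8H18 = 202 g × 0.713 = 144.0 g.
M(C8H18) = 8(12.01) + 18(1.008) = 114.224 g/mol.
M(CO2) = 12.01 + 2(16.00) = 44.01 g/mol.
n(C8H18) = 144.0 g / 114.224 g/mol = 1.261 mol.
From the equation the C8H18:CO2 mole ratio is 2:16, so n(CO2) = 1.261 × 16/2 = 10.09 mol.
Mass of CO2 = 10.09 mol × 44.01 g/mol = 443.9 g.

444 g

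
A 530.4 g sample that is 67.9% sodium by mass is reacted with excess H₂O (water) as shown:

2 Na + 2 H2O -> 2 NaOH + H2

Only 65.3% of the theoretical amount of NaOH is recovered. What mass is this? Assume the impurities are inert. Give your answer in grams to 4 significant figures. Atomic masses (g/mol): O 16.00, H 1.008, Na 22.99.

409.2 g

Pure Na available = 530.4 g × 0.679 = 360.14 g.
M(Na) = 22.99 g/mol.
M(NaOH) = 22.99 + 16.00 + 1.008 = 39.998 g/mol.
n(Na) = 360.14 g / 22.99 g/mol = 15.665 mol.
From the equation the Na:NaOH mole ratio is 2:2, so n(NaOH) = 15.665 × 2/2 = 15.665 mol.
Mass of NaOH = 15.665 mol × 39.998 g/mol = 626.57 g.
Actual mass collected = 626.57 g × 0.653 = 409.15 g.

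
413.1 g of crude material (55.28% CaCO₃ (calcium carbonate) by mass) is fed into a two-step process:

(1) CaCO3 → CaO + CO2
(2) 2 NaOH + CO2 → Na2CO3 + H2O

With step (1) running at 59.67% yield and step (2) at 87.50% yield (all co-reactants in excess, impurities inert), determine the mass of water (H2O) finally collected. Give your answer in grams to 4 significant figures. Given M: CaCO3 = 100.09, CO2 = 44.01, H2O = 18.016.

21.46 g

Pure CaCO3 = 413.1 × 0.5528 = 228.36 g.
n(CaCO3) = 228.36 / 100.09 = 2.2816 mol.
Step 1 (CaCO3:CO2 = 1:1): theoretical n(CO2) = 2.2816 mol; at 59.67% yield, n(CO2) = 1.3614 mol.
Step 2 (CO2:H2O = 1:1): theoretical n(H2O) = 1.3614 mol, so theoretical mass = 1.3614 × 18.016 = 24.527 g.
At 87.50% yield, actual mass of H2O = 24.527 × 0.8750 = 21.461 g.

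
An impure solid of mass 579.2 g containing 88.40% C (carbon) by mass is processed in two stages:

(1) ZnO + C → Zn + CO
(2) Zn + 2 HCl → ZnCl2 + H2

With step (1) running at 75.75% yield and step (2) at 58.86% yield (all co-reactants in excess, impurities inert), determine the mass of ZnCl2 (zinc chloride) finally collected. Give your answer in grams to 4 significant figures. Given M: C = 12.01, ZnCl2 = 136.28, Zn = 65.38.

2590 g

Pure C = 579.2 × 0.8840 = 512.01 g.
n(C) = 512.01 / 12.01 = 42.632 mol.
Step 1 (C:Zn = 1:1): theoretical n(Zn) = 42.632 mol; at 75.75% yield, n(Zn) = 32.294 mol.
Step 2 (Zn:ZnCl2 = 1:1): theoretical n(ZnCl2) = 32.294 mol, so theoretical mass = 32.294 × 136.28 = 4401.0 g.
At 58.86% yield, actual mass of ZnCl2 = 4401.0 × 0.5886 = 2590.4 g.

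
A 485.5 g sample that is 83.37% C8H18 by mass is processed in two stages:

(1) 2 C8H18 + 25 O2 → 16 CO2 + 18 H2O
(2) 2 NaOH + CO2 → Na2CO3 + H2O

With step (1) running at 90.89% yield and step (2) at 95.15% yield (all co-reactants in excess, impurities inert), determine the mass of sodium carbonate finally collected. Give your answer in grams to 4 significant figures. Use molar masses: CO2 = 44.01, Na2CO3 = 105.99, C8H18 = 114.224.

2598 g

Pure C8H18 = 485.5 × 0.8337 = 404.76 g.
n(C8H18) = 404.76 / 114.224 = 3.5436 mol.
Step 1 (C8H18:CO2 = 2:16): theoretical n(CO2) = 28.349 mol; at 90.89% yield, n(CO2) = 25.766 mol.
Step 2 (CO2:Na2CO3 = 1:1): theoretical n(Na2CO3) = 25.766 mol, so theoretical mass = 25.766 × 105.99 = 2730.9 g.
At 95.15% yield, actual mass of Na2CO3 = 2730.9 × 0.9515 = 2598.5 g.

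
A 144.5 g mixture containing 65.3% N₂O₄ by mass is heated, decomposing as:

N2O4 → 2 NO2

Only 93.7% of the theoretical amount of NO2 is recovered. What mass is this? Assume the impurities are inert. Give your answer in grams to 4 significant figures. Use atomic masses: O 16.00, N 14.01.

88.41 g

Pure N2O4 available = 144.5 g × 0.653 = 94.359 g.
M(N2O4) = 2(14.01) + 4(16.00) = 92.02 g/mol.
M(NO2) = 14.01 + 2(16.00) = 46.01 g/mol.
n(N2O4) = 94.359 g / 92.02 g/mol = 1.0254 mol.
From the equation the N2O4:NO2 mole ratio is 1:2, so n(NO2) = 1.0254 × 2/1 = 2.0508 mol.
Mass of NO2 = 2.0508 mol × 46.01 g/mol = 94.358 g.
Actual mass collected = 94.358 g × 0.937 = 88.414 g.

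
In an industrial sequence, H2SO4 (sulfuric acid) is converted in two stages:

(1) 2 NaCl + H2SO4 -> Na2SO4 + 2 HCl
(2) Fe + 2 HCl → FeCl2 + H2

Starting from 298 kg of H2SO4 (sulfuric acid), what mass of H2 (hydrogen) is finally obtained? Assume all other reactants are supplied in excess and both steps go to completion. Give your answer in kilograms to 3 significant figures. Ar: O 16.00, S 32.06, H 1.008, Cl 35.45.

6.13 kg

M(H2SO4) = 2(1.008) + 32.06 + 4(16.00) = 98.076 g/mol.
M(H2) = 2(1.008) = 2.016 g/mol.
298 kg = 298000 g.
n(H2SO4) = 298000 / 98.076 = 3038 mol.
Step 1 gives a 1:2 ratio of H2SO4 to HCl, so n(HCl) = 6077 mol.
In step 2 the HCl:H2 ratio is 2:1, so n(H2) = 3038 mol.
Mass of H2 = 3038 × 2.016 = 6126 g = 6.13 kg.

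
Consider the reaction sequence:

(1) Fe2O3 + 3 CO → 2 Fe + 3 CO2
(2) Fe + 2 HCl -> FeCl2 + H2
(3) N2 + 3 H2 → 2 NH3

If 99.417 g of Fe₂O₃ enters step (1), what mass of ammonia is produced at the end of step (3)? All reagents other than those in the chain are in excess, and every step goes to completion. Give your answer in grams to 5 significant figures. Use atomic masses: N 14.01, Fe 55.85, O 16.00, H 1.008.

14.139 g

M(Fe2O3) = 2(55.85) + 3(16.00) = 159.70 g/mol.
M(NH3) = 14.01 + 3(1.008) = 17.034 g/mol.
n(Fe2O3) = 99.417 / 159.70 = 0.622523 mol.
Reaction (1): Fe2O3→Fe ratio 1:2 ⇒ n(Fe) = 1.24505 mol.
Reaction (2): Fe→H2 ratio 1:1 ⇒ n(H2) = 1.24505 mol.
Reaction (3): H2→NH3 ratio 3:2 ⇒ n(NH3) = 0.830031 mol.
Mass of NH3 = 0.830031 × 17.034 = 14.1388 g.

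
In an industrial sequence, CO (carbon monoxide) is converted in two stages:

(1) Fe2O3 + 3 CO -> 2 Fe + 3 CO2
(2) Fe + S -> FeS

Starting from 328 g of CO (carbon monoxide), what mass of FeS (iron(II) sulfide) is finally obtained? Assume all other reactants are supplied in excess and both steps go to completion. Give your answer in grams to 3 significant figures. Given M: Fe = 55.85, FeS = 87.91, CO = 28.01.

n(CO) = 328.0 / 28.01 = 11.71 mol.
Step 1 gives a 3:2 ratio of CO to Fe, so n(Fe) = 7.807 mol.
In step 2 the Fe:FeS ratio is 1:1, so n(FeS) = 7.807 mol.
Mass of FeS = 7.807 × 87.91 = 686.3 g.

686 g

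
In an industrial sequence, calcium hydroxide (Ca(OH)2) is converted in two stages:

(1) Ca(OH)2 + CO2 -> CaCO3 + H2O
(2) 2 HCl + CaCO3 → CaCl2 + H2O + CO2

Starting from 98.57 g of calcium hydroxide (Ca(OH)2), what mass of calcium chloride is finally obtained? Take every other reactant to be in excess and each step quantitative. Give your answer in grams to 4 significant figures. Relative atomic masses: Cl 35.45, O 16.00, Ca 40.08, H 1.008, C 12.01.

147.6 g

M(Ca(OH)2) = 40.08 + 2(16.00) + 2(1.008) = 74.096 g/mol.
M(CaCl2) = 40.08 + 2(35.45) = 110.98 g/mol.
n(Ca(OH)2) = 98.570 / 74.096 = 1.3303 mol.
Step 1 gives a 1:1 ratio of Ca(OH)2 to CaCO3, so n(CaCO3) = 1.3303 mol.
In step 2 the CaCO3:CaCl2 ratio is 1:1, so n(CaCl2) = 1.3303 mol.
Mass of CaCl2 = 1.3303 × 110.98 = 147.64 g.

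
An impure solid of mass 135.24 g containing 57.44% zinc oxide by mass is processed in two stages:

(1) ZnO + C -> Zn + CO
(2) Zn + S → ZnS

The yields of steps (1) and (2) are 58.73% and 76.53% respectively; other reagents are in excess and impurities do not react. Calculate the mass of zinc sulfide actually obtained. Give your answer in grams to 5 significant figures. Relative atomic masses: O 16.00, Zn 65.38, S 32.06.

Pure ZnO = 135.24 × 0.5744 = 77.6819 g.
M(ZnO) = 65.38 + 16.00 = 81.38 g/mol.
M(ZnS) = 65.38 + 32.06 = 97.44 g/mol.
n(ZnO) = 77.6819 / 81.38 = 0.954557 mol.
Step 1 (ZnO:Zn = 1:1): theoretical n(Zn) = 0.954557 mol; at 58.73% yield, n(Zn) = 0.560611 mol.
Step 2 (Zn:ZnS = 1:1): theoretical n(ZnS) = 0.560611 mol, so theoretical mass = 0.560611 × 97.44 = 54.6260 g.
At 76.53% yield, actual mass of ZnS = 54.6260 × 0.7653 = 41.8053 g.

41.805 g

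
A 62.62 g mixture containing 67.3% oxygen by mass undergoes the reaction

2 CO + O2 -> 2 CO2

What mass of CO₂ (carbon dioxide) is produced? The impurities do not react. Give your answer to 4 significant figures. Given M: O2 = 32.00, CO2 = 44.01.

115.9 g

Mass of pure O2 = 62.62 g × 0.673 = 42.143 g.
n(O2) = 42.143 g / 32.00 g/mol = 1.3170 mol.
From the equation the O2:CO2 mole ratio is 1:2, so n(CO2) = 1.3170 × 2/1 = 2.6340 mol.
Mass of CO2 = 2.6340 mol × 44.01 g/mol = 115.92 g.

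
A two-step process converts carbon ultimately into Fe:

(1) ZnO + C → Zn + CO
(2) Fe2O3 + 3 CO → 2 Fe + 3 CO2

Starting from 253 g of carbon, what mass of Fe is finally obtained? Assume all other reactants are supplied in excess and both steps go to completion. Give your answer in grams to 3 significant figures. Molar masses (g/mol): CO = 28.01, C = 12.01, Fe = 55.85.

n(C) = 253.0 / 12.01 = 21.07 mol.
Step 1 gives a 1:1 ratio of C to CO, so n(CO) = 21.07 mol.
In step 2 the CO:Fe ratio is 3:2, so n(Fe) = 14.04 mol.
Mass of Fe = 14.04 × 55.85 = 784.3 g.

784 g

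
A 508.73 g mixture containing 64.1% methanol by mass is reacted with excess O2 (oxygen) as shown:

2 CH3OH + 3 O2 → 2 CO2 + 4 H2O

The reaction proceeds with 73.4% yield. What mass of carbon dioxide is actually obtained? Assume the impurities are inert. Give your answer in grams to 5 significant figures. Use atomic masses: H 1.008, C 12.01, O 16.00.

Pure CH3OH available = 508.73 g × 0.641 = 326.096 g.
M(CH3OH) = 12.01 + 4(1.008) + 16.00 = 32.042 g/mol.
M(CO2) = 12.01 + 2(16.00) = 44.01 g/mol.
n(CH3OH) = 326.096 g / 32.042 g/mol = 10.1771 mol.
From the equation the CH3OH:CO2 mole ratio is 2:2, so n(CO2) = 10.1771 × 2/2 = 10.1771 mol.
Mass of CO2 = 10.1771 mol × 44.01 g/mol = 447.896 g.
Actual mass collected = 447.896 g × 0.734 = 328.756 g.

328.76 g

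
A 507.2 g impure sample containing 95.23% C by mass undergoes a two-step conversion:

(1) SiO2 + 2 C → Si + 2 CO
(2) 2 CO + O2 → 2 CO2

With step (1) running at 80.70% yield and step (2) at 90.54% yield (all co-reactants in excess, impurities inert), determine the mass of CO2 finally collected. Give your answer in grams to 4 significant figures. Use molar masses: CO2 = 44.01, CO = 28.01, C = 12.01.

Pure C = 507.2 × 0.9523 = 483.01 g.
n(C) = 483.01 / 12.01 = 40.217 mol.
Step 1 (C:CO = 2:2): theoretical n(CO) = 40.217 mol; at 80.70% yield, n(CO) = 32.455 mol.
Step 2 (CO:CO2 = 2:2): theoretical n(CO2) = 32.455 mol, so theoretical mass = 32.455 × 44.01 = 1428.4 g.
At 90.54% yield, actual mass of CO2 = 1428.4 × 0.9054 = 1293.2 g.

1293 g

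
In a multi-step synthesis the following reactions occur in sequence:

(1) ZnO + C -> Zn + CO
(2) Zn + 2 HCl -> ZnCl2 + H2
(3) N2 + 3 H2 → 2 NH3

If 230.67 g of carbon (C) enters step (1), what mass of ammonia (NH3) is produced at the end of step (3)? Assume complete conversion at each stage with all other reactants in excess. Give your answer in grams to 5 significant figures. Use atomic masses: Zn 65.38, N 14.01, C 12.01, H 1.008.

218.11 g

M(C) = 12.01 g/mol.
M(NH3) = 14.01 + 3(1.008) = 17.034 g/mol.
n(C) = 230.67 / 12.01 = 19.2065 mol.
Reaction (1): C→Zn ratio 1:1 ⇒ n(Zn) = 19.2065 mol.
Reaction (2): Zn→H2 ratio 1:1 ⇒ n(H2) = 19.2065 mol.
Reaction (3): H2→NH3 ratio 3:2 ⇒ n(NH3) = 12.8043 mol.
Mass of NH3 = 12.8043 × 17.034 = 218.109 g.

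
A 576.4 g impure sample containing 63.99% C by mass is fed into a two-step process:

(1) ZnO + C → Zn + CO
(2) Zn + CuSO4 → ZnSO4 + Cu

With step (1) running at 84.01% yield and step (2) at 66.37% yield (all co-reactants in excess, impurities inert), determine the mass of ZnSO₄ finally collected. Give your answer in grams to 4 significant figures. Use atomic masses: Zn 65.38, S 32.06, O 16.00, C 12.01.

2764 g

Pure C = 576.4 × 0.6399 = 368.84 g.
M(C) = 12.01 g/mol.
M(ZnSO4) = 65.38 + 32.06 + 4(16.00) = 161.44 g/mol.
n(C) = 368.84 / 12.01 = 30.711 mol.
Step 1 (C:Zn = 1:1): theoretical n(Zn) = 30.711 mol; at 84.01% yield, n(Zn) = 25.800 mol.
Step 2 (Zn:ZnSO4 = 1:1): theoretical n(ZnSO4) = 25.800 mol, so theoretical mass = 25.800 × 161.44 = 4165.2 g.
At 66.37% yield, actual mass of ZnSO4 = 4165.2 × 0.6637 = 2764.4 g.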